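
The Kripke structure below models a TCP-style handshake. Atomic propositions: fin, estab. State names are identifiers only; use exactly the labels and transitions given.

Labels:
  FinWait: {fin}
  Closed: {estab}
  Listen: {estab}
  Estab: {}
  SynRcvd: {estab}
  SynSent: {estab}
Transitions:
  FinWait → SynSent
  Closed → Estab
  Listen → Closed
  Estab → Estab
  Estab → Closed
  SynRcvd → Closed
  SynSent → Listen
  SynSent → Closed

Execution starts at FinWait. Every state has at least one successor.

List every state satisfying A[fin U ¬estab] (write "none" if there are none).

{FinWait, Estab}

States satisfying fin: {FinWait}.
States satisfying ¬estab: {FinWait, Estab}.
States satisfying A[fin U ¬estab]: {FinWait, Estab}.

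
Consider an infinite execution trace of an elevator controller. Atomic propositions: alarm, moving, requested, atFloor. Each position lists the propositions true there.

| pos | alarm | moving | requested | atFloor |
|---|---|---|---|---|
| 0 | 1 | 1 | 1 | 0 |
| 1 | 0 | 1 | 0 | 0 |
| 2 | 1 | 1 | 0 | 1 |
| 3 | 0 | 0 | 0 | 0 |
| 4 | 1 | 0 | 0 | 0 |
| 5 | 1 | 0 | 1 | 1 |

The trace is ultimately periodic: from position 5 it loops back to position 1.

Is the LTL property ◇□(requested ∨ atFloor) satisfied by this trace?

No

□(requested ∨ atFloor) is false at every position 0..5, so it never becomes true and ◇□(requested ∨ atFloor) fails.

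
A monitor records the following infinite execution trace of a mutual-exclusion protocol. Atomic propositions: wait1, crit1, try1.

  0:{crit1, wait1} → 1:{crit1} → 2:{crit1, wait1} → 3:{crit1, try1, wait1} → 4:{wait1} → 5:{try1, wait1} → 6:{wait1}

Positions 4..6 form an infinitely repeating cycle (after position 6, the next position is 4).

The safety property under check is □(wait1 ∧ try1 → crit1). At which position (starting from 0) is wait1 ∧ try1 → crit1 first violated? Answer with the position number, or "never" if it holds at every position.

5

Check wait1 ∧ try1 → crit1 at each position in order: 0 ✓, 1 ✓, 2 ✓, 3 ✓, 4 ✓.
At position 5 the labels are {try1, wait1}, so wait1 ∧ try1 → crit1 is false there. This is the first violation.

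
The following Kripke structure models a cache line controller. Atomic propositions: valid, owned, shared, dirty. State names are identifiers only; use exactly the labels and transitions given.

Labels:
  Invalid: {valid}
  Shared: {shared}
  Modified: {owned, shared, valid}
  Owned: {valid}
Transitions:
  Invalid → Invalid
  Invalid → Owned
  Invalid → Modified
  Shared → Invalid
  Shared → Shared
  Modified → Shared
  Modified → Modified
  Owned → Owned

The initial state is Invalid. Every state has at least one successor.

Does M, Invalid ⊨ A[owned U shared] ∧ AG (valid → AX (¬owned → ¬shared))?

Does not hold

States satisfying owned: {Modified}.
States satisfying shared: {Shared, Modified}.
States satisfying A[owned U shared]: {Shared, Modified}.
States satisfying valid → AX (¬owned → ¬shared): {Invalid, Shared, Owned}.
States satisfying AG (valid → AX (¬owned → ¬shared)): {Owned}.
States satisfying A[owned U shared] ∧ AG (valid → AX (¬owned → ¬shared)): ∅.
Invalid ∉ Sat(A[owned U shared] ∧ AG (valid → AX (¬owned → ¬shared))).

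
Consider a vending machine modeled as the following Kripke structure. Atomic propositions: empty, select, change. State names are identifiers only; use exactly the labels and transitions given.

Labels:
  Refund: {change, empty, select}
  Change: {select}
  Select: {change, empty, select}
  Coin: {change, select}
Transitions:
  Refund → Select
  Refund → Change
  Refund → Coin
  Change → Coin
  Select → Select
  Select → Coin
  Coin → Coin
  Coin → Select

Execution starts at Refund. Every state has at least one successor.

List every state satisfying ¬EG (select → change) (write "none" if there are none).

{Change}

States satisfying select → change: {Refund, Select, Coin}.
States satisfying EG (select → change): {Refund, Select, Coin}.
States satisfying ¬EG (select → change): {Change}.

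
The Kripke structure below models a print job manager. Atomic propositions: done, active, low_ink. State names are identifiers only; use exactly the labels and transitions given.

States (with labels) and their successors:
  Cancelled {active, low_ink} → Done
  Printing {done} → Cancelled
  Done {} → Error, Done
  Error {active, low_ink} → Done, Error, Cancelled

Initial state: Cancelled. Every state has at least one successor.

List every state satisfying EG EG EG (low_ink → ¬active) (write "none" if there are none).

{Done}

States satisfying EG EG (low_ink → ¬active): {Done}.
States satisfying EG EG EG (low_ink → ¬active): {Done}.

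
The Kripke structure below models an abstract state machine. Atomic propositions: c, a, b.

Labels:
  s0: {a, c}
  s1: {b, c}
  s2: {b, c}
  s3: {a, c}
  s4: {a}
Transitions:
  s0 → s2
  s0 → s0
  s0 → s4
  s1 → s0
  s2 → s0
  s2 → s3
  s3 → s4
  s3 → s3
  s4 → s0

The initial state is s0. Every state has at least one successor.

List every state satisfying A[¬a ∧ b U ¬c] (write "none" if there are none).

{s4}

States satisfying ¬a ∧ b: {s1, s2}.
States satisfying ¬c: {s4}.
States satisfying A[¬a ∧ b U ¬c]: {s4}.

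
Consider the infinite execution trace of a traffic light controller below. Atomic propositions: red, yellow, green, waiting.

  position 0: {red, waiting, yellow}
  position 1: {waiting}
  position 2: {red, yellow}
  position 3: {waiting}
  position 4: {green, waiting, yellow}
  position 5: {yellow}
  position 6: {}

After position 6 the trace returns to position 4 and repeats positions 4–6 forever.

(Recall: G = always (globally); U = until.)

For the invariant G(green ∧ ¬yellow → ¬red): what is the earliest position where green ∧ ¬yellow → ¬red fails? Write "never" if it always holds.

green ∧ ¬yellow → ¬red holds at every position 0..6, and those are all the positions the trace ever visits, so the invariant G(green ∧ ¬yellow → ¬red) is never violated.

never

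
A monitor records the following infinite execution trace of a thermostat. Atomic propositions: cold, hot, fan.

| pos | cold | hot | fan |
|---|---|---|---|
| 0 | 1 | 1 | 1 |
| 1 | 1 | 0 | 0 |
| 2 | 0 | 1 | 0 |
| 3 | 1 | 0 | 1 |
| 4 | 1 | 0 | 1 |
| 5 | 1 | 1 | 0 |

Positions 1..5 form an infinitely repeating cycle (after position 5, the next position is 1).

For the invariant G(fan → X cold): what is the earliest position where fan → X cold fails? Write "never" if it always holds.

fan → X cold holds at every position 0..5, and those are all the positions the trace ever visits, so the invariant G(fan → X cold) is never violated.

never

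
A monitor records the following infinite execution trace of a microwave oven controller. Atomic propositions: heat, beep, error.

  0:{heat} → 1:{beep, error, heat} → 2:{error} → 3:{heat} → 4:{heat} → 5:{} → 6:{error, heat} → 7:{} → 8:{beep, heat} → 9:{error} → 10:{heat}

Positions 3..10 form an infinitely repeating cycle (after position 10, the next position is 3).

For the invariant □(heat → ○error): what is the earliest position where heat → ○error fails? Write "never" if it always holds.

3

Check heat → ○error at each position in order: 0 ✓, 1 ✓, 2 ✓.
At position 3 the labels are {heat} and the next position 4 has {heat}, so heat → ○error is false there. This is the first violation.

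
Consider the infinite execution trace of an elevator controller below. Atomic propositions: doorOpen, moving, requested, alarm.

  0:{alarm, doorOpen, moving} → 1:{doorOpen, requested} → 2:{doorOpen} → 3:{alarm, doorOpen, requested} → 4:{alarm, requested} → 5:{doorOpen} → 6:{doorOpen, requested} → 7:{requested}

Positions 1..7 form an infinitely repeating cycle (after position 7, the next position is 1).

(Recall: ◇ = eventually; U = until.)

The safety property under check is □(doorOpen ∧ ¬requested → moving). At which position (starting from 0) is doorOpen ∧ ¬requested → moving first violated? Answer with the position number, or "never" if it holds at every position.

Check doorOpen ∧ ¬requested → moving at each position in order: 0 ✓, 1 ✓.
At position 2 the labels are {doorOpen}, so doorOpen ∧ ¬requested → moving is false there. This is the first violation.

2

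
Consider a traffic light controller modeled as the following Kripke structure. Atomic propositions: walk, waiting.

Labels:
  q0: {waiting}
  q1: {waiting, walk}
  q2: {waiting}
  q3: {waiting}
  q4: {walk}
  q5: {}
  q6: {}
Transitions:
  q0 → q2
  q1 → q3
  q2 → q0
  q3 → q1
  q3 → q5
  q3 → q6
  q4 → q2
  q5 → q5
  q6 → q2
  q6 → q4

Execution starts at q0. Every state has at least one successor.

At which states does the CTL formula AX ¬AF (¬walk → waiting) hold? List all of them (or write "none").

States satisfying ¬AF (¬walk → waiting): {q5}.
States satisfying AX ¬AF (¬walk → waiting): {q5}.

{q5}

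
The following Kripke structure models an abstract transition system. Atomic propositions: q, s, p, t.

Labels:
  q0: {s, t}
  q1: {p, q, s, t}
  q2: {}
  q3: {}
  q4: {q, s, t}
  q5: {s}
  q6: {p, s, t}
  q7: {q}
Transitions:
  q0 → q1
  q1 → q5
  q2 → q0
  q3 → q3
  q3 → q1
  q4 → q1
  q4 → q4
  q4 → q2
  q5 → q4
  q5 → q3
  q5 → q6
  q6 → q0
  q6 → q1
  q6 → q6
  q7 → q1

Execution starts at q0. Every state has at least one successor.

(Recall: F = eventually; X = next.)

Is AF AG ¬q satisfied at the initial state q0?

States satisfying AG ¬q: ∅.
States satisfying AF AG ¬q: ∅.
There is a path from q0 along which AG ¬q never holds.
q0 ∉ Sat(AF AG ¬q).

Does not hold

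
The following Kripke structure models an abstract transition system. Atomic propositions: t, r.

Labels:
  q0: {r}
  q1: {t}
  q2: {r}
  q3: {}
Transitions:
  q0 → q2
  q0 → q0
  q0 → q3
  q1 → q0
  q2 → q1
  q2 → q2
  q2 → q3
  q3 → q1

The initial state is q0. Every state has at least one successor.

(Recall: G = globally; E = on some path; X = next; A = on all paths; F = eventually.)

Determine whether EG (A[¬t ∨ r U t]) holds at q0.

Does not hold

States satisfying A[¬t ∨ r U t]: {q1, q3}.
States satisfying EG (A[¬t ∨ r U t]): ∅.
No suitable path/successor from q0 witnesses the formula.
q0 ∉ Sat(EG (A[¬t ∨ r U t])).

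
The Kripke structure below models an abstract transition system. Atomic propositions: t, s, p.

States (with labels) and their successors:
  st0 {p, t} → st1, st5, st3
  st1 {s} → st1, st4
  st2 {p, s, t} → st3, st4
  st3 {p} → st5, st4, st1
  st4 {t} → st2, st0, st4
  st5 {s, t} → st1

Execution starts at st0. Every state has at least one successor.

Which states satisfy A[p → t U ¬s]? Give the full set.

{st0, st2, st3, st4}

States satisfying p → t: {st0, st1, st2, st4, st5}.
States satisfying ¬s: {st0, st3, st4}.
States satisfying A[p → t U ¬s]: {st0, st2, st3, st4}.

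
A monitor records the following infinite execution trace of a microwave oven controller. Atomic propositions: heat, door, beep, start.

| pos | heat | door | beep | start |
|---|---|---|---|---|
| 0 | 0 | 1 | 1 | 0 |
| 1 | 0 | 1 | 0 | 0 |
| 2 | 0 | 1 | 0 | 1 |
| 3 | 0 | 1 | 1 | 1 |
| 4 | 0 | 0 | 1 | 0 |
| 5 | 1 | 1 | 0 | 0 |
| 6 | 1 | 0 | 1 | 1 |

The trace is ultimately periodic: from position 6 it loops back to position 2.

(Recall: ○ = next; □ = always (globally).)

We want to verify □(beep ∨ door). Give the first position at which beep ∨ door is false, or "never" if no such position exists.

never

beep ∨ door holds at every position 0..6, and those are all the positions the trace ever visits, so the invariant □(beep ∨ door) is never violated.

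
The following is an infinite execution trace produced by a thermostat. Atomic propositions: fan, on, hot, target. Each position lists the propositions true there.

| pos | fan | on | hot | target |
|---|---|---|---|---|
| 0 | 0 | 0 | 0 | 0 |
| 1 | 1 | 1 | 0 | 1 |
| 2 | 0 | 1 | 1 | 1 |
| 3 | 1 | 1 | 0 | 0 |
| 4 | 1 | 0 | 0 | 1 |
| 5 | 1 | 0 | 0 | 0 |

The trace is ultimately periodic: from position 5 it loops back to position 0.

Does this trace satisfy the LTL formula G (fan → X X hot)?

Violated

fan → X X hot must hold at every position from 0 onward. It fails at position 1, so G (fan → X X hot) is false.
Positions where fan holds: 1, 3, 4, 5.
Check X X hot at each: 1→fails, 3→fails, 4→fails, 5→fails.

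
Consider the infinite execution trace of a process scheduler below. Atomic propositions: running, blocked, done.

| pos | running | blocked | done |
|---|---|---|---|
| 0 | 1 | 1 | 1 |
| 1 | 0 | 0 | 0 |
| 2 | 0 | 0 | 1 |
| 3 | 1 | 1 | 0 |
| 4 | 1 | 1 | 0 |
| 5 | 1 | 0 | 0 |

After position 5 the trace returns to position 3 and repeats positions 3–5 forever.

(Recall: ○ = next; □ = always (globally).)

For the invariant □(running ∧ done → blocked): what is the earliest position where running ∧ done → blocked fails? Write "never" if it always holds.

never

running ∧ done → blocked holds at every position 0..5, and those are all the positions the trace ever visits, so the invariant □(running ∧ done → blocked) is never violated.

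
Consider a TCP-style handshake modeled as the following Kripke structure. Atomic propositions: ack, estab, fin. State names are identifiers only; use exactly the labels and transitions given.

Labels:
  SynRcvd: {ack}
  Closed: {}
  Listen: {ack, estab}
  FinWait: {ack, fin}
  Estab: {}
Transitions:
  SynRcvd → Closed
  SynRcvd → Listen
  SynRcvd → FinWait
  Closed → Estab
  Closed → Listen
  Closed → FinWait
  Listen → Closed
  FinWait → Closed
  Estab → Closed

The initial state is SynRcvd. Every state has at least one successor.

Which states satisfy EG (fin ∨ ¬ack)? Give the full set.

States satisfying fin ∨ ¬ack: {Closed, FinWait, Estab}.
States satisfying EG (fin ∨ ¬ack): {Closed, FinWait, Estab}.

{Closed, FinWait, Estab}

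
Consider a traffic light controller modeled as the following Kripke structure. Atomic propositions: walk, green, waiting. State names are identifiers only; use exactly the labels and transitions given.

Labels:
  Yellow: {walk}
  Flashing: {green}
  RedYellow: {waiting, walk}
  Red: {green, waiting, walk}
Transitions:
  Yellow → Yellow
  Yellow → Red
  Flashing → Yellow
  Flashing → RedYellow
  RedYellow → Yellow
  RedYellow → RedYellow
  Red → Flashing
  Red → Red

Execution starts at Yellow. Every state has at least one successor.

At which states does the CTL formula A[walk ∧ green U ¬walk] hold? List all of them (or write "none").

{Flashing}

States satisfying walk ∧ green: {Red}.
States satisfying ¬walk: {Flashing}.
States satisfying A[walk ∧ green U ¬walk]: {Flashing}.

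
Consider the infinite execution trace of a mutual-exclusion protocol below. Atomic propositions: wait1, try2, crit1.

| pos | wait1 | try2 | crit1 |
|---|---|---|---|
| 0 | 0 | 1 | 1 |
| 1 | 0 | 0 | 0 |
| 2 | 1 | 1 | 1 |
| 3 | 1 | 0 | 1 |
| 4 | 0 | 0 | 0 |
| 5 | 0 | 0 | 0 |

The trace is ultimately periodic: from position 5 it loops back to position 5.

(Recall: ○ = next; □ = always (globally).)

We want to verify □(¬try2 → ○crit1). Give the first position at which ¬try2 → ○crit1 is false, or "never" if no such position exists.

Check ¬try2 → ○crit1 at each position in order: 0 ✓, 1 ✓, 2 ✓.
At position 3 the labels are {crit1, wait1} and the next position 4 has {}, so ¬try2 → ○crit1 is false there. This is the first violation.

3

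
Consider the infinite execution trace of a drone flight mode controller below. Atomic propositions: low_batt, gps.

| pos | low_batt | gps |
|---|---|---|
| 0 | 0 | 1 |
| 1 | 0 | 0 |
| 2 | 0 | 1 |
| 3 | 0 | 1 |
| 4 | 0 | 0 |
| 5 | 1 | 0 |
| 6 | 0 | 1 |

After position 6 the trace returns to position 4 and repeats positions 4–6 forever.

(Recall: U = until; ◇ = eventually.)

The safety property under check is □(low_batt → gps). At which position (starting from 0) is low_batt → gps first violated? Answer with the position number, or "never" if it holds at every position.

5

Check low_batt → gps at each position in order: 0 ✓, 1 ✓, 2 ✓, 3 ✓, 4 ✓.
At position 5 the labels are {low_batt}, so low_batt → gps is false there. This is the first violation.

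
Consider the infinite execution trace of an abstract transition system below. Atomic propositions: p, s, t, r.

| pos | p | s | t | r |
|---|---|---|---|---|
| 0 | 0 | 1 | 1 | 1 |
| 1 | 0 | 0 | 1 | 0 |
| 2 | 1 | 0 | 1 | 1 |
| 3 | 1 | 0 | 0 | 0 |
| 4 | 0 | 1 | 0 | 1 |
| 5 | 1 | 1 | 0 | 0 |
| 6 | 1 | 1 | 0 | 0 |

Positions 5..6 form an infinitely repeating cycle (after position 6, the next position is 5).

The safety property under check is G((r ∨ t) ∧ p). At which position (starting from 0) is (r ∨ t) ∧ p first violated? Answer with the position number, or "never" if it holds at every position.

0

At position 0 the labels are {r, s, t}, so (r ∨ t) ∧ p is false there. This is the first violation.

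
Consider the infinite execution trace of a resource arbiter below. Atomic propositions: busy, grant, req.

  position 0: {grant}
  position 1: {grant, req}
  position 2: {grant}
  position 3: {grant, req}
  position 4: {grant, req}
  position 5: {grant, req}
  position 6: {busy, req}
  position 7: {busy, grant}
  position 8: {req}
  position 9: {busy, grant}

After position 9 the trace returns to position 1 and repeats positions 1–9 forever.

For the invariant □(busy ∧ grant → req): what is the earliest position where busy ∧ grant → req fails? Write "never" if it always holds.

7

Check busy ∧ grant → req at each position in order: 0 ✓, 1 ✓, 2 ✓, 3 ✓, 4 ✓, 5 ✓, 6 ✓.
At position 7 the labels are {busy, grant}, so busy ∧ grant → req is false there. This is the first violation.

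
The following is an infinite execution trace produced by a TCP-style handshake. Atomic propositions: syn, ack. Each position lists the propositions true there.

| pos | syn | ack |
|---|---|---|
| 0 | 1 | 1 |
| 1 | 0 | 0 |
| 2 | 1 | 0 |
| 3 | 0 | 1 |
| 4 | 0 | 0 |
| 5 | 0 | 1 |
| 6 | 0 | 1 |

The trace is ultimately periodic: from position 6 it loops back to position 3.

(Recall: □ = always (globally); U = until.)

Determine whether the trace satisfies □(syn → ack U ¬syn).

syn → ack U ¬syn must hold at every position from 0 onward. It fails at position 2, so □(syn → ack U ¬syn) is false.
Positions where syn holds: 0, 2.
Check ack U ¬syn at each: 0→ok, 2→fails.

No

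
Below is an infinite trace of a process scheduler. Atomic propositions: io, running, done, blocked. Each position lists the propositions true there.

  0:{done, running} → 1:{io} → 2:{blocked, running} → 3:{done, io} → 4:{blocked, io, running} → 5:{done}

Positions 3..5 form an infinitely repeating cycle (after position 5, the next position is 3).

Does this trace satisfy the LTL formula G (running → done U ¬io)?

running → done U ¬io must hold at every position from 0 onward. It fails at position 4, so G (running → done U ¬io) is false.
Positions where running holds: 0, 2, 4.
Check done U ¬io at each: 0→ok, 2→ok, 4→fails.

No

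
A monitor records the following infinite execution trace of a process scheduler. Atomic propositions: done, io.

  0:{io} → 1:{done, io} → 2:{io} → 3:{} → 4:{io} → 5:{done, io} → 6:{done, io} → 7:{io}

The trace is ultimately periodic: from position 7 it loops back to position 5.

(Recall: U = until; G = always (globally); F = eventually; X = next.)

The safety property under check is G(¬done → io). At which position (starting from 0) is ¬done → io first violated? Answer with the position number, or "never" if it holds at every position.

3

Check ¬done → io at each position in order: 0 ✓, 1 ✓, 2 ✓.
At position 3 the labels are {}, so ¬done → io is false there. This is the first violation.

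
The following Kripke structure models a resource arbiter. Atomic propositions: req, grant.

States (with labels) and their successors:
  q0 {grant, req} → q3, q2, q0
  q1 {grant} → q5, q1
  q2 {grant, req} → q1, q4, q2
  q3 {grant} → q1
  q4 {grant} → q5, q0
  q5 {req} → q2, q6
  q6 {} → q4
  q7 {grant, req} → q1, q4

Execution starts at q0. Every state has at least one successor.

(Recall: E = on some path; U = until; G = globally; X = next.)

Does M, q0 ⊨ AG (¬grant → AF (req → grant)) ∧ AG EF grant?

States satisfying ¬grant → AF (req → grant): {q0, q1, q2, q3, q4, q5, q6, q7}.
States satisfying AG (¬grant → AF (req → grant)): {q0, q1, q2, q3, q4, q5, q6, q7}.
States satisfying EF grant: {q0, q1, q2, q3, q4, q5, q6, q7}.
States satisfying AG EF grant: {q0, q1, q2, q3, q4, q5, q6, q7}.
States satisfying AG (¬grant → AF (req → grant)) ∧ AG EF grant: {q0, q1, q2, q3, q4, q5, q6, q7}.
q0 ∈ Sat(AG (¬grant → AF (req → grant)) ∧ AG EF grant).

Satisfied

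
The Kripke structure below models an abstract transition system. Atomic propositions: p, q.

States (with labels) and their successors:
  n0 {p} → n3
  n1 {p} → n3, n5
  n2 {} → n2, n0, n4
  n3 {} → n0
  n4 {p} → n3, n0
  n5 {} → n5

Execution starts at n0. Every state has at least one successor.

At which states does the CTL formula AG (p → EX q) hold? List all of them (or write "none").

{n5}

States satisfying p → EX q: {n2, n3, n5}.
States satisfying AG (p → EX q): {n5}.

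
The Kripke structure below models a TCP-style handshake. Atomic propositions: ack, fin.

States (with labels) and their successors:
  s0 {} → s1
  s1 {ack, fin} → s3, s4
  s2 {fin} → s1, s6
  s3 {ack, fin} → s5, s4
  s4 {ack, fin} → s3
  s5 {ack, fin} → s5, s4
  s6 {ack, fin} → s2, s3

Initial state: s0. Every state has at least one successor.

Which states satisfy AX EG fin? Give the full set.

States satisfying EG fin: {s1, s2, s3, s4, s5, s6}.
States satisfying AX EG fin: {s0, s1, s2, s3, s4, s5, s6}.

{s0, s1, s2, s3, s4, s5, s6}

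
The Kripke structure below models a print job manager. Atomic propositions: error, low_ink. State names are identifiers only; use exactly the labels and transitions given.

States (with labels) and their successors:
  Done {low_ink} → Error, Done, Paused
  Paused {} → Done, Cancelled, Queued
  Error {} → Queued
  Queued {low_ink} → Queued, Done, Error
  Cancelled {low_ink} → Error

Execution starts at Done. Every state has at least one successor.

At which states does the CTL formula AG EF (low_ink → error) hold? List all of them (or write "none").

States satisfying EF (low_ink → error): {Done, Paused, Error, Queued, Cancelled}.
States satisfying AG EF (low_ink → error): {Done, Paused, Error, Queued, Cancelled}.

{Done, Paused, Error, Queued, Cancelled}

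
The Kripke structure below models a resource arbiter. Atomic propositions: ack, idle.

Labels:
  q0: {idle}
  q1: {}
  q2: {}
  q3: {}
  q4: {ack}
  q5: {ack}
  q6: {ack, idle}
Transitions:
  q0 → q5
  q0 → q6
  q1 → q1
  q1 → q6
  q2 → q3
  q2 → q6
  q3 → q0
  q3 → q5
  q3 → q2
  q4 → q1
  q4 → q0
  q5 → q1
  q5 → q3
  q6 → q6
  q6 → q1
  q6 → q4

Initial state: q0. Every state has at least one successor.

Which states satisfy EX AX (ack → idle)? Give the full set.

{q0, q1, q3, q4, q5, q6}

States satisfying AX (ack → idle): {q1, q2, q4, q5}.
States satisfying EX AX (ack → idle): {q0, q1, q3, q4, q5, q6}.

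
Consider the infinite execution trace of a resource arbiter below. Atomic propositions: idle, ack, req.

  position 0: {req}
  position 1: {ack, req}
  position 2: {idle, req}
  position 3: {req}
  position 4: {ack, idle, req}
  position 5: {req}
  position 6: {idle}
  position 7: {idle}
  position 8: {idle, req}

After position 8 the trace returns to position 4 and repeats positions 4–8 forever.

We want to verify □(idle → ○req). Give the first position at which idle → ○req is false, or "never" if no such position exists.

6

Check idle → ○req at each position in order: 0 ✓, 1 ✓, 2 ✓, 3 ✓, 4 ✓, 5 ✓.
At position 6 the labels are {idle} and the next position 7 has {idle}, so idle → ○req is false there. This is the first violation.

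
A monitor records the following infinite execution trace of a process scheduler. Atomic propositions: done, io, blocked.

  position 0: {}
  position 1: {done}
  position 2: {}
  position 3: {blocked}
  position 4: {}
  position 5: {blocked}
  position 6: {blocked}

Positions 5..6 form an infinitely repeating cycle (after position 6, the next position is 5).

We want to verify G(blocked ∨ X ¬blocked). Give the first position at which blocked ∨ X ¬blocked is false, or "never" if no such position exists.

Check blocked ∨ X ¬blocked at each position in order: 0 ✓, 1 ✓.
At position 2 the labels are {} and the next position 3 has {blocked}, so blocked ∨ X ¬blocked is false there. This is the first violation.

2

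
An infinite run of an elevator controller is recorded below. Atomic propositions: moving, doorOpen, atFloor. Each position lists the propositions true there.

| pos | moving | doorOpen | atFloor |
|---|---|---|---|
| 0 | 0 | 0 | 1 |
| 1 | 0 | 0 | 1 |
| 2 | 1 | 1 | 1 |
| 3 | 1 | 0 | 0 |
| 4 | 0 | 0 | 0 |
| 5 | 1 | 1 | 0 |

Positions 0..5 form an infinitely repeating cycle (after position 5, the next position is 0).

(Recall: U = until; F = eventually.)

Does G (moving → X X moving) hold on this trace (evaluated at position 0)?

moving → X X moving must hold at every position from 0 onward. It fails at position 2, so G (moving → X X moving) is false.
Positions where moving holds: 2, 3, 5.
Check X X moving at each: 2→fails, 3→ok, 5→fails.

Does not hold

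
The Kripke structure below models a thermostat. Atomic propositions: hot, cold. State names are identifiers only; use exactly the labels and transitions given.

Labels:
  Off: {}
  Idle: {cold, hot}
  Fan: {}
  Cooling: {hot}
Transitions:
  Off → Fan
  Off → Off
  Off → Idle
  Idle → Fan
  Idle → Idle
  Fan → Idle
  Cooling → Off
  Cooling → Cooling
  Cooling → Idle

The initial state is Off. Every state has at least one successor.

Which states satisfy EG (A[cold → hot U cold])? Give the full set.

{Idle, Fan}

States satisfying A[cold → hot U cold]: {Idle, Fan}.
States satisfying EG (A[cold → hot U cold]): {Idle, Fan}.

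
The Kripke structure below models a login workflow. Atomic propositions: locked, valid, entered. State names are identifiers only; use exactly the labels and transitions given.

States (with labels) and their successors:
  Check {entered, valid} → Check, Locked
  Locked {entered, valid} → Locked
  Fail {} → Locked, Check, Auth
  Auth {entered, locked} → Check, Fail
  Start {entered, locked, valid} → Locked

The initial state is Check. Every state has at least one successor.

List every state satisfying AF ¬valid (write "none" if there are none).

States satisfying ¬valid: {Fail, Auth}.
States satisfying AF ¬valid: {Fail, Auth}.

{Fail, Auth}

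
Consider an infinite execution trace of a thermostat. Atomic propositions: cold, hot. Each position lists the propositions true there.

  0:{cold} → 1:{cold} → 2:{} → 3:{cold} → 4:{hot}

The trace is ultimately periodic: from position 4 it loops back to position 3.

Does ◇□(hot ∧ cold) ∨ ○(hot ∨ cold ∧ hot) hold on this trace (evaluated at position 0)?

No

□(hot ∧ cold) is false at every position 0..4, so it never becomes true and ◇□(hot ∧ cold) fails.
The position after 0 is 1; hot ∨ cold ∧ hot is false there.
At position 0: ◇□(hot ∧ cold) is false; ○(hot ∨ cold ∧ hot) is false; so ◇□(hot ∧ cold) ∨ ○(hot ∨ cold ∧ hot) is false.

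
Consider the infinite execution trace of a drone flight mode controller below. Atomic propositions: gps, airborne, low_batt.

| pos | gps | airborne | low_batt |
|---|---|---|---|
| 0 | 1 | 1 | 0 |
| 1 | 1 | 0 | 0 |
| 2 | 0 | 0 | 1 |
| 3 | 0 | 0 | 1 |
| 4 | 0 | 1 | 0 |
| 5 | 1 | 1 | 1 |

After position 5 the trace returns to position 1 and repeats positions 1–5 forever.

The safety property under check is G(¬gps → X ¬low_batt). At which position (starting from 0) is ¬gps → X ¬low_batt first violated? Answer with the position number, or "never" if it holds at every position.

Check ¬gps → X ¬low_batt at each position in order: 0 ✓, 1 ✓.
At position 2 the labels are {low_batt} and the next position 3 has {low_batt}, so ¬gps → X ¬low_batt is false there. This is the first violation.

2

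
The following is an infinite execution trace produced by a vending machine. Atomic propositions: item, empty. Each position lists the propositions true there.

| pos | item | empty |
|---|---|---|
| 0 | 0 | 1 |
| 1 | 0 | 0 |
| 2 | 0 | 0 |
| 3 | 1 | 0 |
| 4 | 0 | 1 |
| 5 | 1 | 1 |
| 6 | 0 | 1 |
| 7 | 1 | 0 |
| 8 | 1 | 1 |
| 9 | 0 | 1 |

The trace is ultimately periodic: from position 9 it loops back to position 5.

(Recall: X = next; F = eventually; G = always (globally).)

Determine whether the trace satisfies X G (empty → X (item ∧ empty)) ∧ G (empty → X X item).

The position after 0 is 1; G (empty → X (item ∧ empty)) is false there.
empty → X X item must hold at every position from 0 onward. It fails at position 0, so G (empty → X X item) is false.
Positions where empty holds: 0, 4, 5, 6, 8, 9.
Check X X item at each: 0→fails, 4→fails, 5→ok, 6→ok, 8→ok, 9→fails.
At position 0: X G (empty → X (item ∧ empty)) is false; G (empty → X X item) is false; so X G (empty → X (item ∧ empty)) ∧ G (empty → X X item) is false.

No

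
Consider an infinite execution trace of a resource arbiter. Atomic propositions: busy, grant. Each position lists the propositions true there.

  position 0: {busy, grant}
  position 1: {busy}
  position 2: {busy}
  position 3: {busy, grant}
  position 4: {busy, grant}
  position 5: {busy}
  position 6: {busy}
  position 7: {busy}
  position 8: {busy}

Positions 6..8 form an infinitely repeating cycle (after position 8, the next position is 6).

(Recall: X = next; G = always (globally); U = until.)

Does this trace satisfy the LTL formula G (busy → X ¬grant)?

busy → X ¬grant must hold at every position from 0 onward. It fails at position 2, so G (busy → X ¬grant) is false.
Positions where busy holds: 0, 1, 2, 3, 4, 5, 6, 7, 8.
Check X ¬grant at each: 0→ok, 1→ok, 2→fails, 3→fails, 4→ok, 5→ok, 6→ok, 7→ok, 8→ok.

No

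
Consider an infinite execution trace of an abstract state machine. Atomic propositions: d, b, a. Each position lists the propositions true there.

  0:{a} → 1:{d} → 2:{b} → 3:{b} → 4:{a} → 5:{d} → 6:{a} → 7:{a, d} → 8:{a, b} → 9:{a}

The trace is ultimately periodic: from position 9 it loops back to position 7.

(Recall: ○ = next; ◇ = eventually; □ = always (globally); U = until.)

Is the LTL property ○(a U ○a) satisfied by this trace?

The position after 0 is 1; a U ○a is false there.

Does not hold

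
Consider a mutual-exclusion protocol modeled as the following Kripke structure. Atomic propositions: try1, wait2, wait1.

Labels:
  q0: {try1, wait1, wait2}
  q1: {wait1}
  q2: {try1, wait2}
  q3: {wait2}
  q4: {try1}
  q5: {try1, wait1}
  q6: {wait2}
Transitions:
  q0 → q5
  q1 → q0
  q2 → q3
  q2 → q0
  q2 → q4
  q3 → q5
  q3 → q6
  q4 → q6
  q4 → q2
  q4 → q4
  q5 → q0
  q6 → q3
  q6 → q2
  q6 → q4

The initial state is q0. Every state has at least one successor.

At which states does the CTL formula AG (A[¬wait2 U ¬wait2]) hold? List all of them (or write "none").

none

States satisfying A[¬wait2 U ¬wait2]: {q1, q4, q5}.
States satisfying AG (A[¬wait2 U ¬wait2]): ∅.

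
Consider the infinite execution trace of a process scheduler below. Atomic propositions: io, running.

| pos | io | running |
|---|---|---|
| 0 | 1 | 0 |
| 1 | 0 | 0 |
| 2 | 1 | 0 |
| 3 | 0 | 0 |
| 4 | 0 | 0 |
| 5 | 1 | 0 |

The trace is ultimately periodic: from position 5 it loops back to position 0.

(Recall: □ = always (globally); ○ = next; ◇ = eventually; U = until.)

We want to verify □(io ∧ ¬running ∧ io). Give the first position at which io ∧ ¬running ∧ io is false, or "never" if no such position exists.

Check io ∧ ¬running ∧ io at each position in order: 0 ✓.
At position 1 the labels are {}, so io ∧ ¬running ∧ io is false there. This is the first violation.

1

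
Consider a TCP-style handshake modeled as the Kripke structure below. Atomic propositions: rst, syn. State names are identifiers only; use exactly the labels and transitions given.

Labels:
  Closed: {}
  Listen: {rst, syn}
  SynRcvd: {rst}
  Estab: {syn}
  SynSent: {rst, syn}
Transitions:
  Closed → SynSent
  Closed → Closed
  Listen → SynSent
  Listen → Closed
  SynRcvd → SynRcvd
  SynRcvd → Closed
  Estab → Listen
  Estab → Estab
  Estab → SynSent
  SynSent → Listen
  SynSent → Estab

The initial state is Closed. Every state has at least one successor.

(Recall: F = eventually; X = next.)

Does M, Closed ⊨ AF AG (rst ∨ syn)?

States satisfying AG (rst ∨ syn): ∅.
States satisfying AF AG (rst ∨ syn): ∅.
There is a path from Closed along which AG (rst ∨ syn) never holds.
Closed ∉ Sat(AF AG (rst ∨ syn)).

No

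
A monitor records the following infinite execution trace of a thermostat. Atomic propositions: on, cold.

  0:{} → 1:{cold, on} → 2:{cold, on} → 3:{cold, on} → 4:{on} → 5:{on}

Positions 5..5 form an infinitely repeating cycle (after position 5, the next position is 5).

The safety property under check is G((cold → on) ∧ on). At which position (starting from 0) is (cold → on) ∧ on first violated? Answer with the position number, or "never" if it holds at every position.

0

At position 0 the labels are {}, so (cold → on) ∧ on is false there. This is the first violation.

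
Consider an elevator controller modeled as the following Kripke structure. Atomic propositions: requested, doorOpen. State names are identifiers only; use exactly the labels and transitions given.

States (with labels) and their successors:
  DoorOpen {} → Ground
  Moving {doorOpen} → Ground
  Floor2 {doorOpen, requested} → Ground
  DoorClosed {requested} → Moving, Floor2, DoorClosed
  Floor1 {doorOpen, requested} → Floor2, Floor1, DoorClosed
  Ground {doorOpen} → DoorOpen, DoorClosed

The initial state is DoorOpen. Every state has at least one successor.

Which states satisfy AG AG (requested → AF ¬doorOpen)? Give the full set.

States satisfying AG (requested → AF ¬doorOpen): {DoorOpen, Moving, Floor2, DoorClosed, Ground}.
States satisfying AG AG (requested → AF ¬doorOpen): {DoorOpen, Moving, Floor2, DoorClosed, Ground}.

{DoorOpen, Moving, Floor2, DoorClosed, Ground}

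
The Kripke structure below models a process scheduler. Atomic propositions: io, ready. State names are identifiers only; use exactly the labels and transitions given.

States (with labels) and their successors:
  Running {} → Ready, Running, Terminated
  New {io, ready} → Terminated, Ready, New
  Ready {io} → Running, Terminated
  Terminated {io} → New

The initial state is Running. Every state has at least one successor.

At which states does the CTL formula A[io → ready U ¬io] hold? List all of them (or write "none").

States satisfying io → ready: {Running, New}.
States satisfying ¬io: {Running}.
States satisfying A[io → ready U ¬io]: {Running}.

{Running}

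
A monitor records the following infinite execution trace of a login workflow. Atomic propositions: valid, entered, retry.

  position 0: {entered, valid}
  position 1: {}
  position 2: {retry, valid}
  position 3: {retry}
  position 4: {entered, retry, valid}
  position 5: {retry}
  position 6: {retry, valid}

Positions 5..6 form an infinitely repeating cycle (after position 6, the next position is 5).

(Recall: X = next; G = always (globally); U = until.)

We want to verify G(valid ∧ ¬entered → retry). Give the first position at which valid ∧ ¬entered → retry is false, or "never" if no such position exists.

never

valid ∧ ¬entered → retry holds at every position 0..6, and those are all the positions the trace ever visits, so the invariant G(valid ∧ ¬entered → retry) is never violated.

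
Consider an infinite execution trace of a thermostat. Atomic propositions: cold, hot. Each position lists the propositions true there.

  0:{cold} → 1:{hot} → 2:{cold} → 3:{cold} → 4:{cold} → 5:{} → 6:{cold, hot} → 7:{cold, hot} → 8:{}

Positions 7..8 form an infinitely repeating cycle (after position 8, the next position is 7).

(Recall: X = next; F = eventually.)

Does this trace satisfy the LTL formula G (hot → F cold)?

hot → F cold holds at every position 0..8, and those are all positions ever visited, so G (hot → F cold) holds.
Positions where hot holds: 1, 6, 7.
Check F cold at each: 1→ok, 6→ok, 7→ok.

Holds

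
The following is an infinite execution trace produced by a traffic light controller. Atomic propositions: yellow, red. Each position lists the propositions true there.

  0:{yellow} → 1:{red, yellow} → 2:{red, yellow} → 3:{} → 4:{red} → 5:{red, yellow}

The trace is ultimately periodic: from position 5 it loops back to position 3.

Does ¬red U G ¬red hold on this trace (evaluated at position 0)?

No

Walking from position 0: at position 1, G ¬red has not yet held and ¬red fails, so ¬red U G ¬red is false.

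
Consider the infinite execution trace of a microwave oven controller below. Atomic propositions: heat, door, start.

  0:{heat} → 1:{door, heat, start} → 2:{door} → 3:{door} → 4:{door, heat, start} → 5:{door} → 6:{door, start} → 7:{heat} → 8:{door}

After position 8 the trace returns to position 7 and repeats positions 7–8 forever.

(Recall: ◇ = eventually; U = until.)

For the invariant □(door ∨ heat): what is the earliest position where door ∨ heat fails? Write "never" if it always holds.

never

door ∨ heat holds at every position 0..8, and those are all the positions the trace ever visits, so the invariant □(door ∨ heat) is never violated.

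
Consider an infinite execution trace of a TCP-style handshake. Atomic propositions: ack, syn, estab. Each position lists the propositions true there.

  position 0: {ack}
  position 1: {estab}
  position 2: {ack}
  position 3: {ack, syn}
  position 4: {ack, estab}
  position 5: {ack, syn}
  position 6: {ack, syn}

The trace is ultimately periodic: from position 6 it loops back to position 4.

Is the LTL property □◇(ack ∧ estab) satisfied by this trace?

Holds

◇(ack ∧ estab) holds at every position 0..6, and those are all positions ever visited, so □◇(ack ∧ estab) holds.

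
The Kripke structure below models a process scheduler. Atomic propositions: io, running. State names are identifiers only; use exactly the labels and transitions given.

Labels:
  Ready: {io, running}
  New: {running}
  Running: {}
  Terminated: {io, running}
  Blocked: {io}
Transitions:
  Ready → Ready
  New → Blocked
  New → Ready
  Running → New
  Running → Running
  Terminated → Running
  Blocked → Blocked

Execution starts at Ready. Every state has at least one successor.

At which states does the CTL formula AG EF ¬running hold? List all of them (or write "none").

{Blocked}

States satisfying EF ¬running: {New, Running, Terminated, Blocked}.
States satisfying AG EF ¬running: {Blocked}.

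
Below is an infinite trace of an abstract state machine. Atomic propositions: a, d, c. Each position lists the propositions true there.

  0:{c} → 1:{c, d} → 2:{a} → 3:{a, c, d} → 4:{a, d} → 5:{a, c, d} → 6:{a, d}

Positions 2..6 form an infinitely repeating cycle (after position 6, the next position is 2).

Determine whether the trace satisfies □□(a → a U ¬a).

Does not hold

□(a → a U ¬a) must hold at every position from 0 onward. It fails at position 0, so □□(a → a U ¬a) is false.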